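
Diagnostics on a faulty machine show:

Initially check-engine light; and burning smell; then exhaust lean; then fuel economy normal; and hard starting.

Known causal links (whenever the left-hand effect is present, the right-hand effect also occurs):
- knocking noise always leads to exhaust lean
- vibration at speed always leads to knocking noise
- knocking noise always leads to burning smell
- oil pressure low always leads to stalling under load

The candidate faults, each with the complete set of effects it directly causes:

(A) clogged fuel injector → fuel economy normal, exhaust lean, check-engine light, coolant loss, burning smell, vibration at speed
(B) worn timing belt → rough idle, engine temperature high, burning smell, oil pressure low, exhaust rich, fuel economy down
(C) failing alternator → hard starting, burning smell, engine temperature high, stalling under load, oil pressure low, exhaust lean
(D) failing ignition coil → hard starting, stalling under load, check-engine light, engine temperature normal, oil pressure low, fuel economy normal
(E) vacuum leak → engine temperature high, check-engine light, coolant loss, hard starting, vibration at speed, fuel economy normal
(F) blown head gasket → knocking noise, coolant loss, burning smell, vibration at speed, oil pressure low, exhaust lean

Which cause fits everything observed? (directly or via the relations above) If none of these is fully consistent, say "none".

Per-candidate check:
(A) clogged fuel injector — check-engine light yes; burning smell yes; exhaust lean yes; fuel economy normal yes; hard starting NO
(B) worn timing belt — check-engine light NO; burning smell yes; exhaust lean NO; fuel economy normal NO; hard starting NO
(C) failing alternator — does not account for check-engine light, fuel economy normal
(D) failing ignition coil — does not account for burning smell, exhaust lean
(E) vacuum leak — check-engine light yes; burning smell yes (through vibration at speed → knocking noise → burning smell); exhaust lean yes (through vibration at speed → knocking noise → exhaust lean); fuel economy normal yes; hard starting yes
(F) blown head gasket — does not account for check-engine light, fuel economy normal, hard starting
(E) is the only candidate with no mismatches.

E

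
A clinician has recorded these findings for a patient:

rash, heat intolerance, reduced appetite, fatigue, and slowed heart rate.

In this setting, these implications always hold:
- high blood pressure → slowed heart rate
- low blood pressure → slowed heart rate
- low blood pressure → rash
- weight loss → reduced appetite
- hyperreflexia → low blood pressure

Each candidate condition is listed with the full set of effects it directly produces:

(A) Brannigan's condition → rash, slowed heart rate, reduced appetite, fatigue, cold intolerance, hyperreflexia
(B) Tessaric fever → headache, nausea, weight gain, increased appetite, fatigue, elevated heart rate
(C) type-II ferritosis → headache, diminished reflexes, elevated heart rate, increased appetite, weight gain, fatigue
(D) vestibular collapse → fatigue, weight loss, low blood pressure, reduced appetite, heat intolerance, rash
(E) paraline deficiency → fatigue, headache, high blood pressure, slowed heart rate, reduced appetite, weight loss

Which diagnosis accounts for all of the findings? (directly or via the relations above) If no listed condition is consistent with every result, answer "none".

D

Per-candidate check:
(A) Brannigan's condition — fails on heat intolerance (predicts cold intolerance, not heat intolerance)
(B) Tessaric fever — fails on rash, heat intolerance, reduced appetite, slowed heart rate (predicts increased appetite, not reduced appetite; predicts elevated heart rate, not slowed heart rate)
(C) type-II ferritosis — rash -; heat intolerance -; reduced appetite -; fatigue +; slowed heart rate -
(D) vestibular collapse — accounts for every observation (slowed heart rate by low blood pressure → slowed heart rate)
(E) paraline deficiency — rash -; heat intolerance -; reduced appetite +; fatigue +; slowed heart rate +
(D) is the only candidate with no mismatches.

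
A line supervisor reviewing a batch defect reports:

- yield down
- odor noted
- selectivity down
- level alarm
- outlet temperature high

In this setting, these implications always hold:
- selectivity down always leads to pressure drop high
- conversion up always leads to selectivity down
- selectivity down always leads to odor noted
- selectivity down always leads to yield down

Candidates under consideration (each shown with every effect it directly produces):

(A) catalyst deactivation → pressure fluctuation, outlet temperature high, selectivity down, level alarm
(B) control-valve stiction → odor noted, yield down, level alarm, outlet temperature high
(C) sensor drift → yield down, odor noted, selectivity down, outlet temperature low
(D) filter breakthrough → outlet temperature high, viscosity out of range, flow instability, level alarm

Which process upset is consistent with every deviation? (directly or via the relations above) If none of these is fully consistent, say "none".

Testing each hypothesis:
(A) catalyst deactivation — yield down yes (by selectivity down → yield down); odor noted yes (by selectivity down → odor noted); selectivity down yes; level alarm yes; outlet temperature high yes
(B) control-valve stiction — yield down yes; odor noted yes; selectivity down NO; level alarm yes; outlet temperature high yes
(C) sensor drift — fails on level alarm, outlet temperature high (predicts outlet temperature low, not outlet temperature high)
(D) filter breakthrough — yield down NO; odor noted NO; selectivity down NO; level alarm yes; outlet temperature high yes
(A) is the only candidate with no mismatches.

A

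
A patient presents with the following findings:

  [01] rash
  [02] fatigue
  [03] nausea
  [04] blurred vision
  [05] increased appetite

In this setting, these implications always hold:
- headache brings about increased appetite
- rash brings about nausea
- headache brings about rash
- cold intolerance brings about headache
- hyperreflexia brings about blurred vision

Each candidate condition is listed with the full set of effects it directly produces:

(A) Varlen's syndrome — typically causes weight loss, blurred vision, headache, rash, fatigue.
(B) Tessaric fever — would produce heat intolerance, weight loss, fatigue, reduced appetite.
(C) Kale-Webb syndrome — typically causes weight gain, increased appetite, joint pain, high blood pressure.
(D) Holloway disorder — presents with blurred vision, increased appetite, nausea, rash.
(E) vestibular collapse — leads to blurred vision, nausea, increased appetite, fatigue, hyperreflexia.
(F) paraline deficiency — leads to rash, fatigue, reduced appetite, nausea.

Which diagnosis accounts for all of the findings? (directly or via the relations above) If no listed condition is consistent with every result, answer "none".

Testing each hypothesis:
(A) Varlen's syndrome — rash yes; fatigue yes; nausea yes (through rash → nausea); blurred vision yes; increased appetite yes (through headache → increased appetite)
(B) Tessaric fever — rash NO; fatigue yes; nausea NO; blurred vision NO; increased appetite NO
(C) Kale-Webb syndrome — does not account for rash, fatigue, nausea, blurred vision
(D) Holloway disorder — rash yes; fatigue NO; nausea yes; blurred vision yes; increased appetite yes
(E) vestibular collapse — rash NO; fatigue yes; nausea yes; blurred vision yes; increased appetite yes
(F) paraline deficiency — rash yes; fatigue yes; nausea yes; blurred vision NO; increased appetite NO
(A) alone accounts for all the evidence.

A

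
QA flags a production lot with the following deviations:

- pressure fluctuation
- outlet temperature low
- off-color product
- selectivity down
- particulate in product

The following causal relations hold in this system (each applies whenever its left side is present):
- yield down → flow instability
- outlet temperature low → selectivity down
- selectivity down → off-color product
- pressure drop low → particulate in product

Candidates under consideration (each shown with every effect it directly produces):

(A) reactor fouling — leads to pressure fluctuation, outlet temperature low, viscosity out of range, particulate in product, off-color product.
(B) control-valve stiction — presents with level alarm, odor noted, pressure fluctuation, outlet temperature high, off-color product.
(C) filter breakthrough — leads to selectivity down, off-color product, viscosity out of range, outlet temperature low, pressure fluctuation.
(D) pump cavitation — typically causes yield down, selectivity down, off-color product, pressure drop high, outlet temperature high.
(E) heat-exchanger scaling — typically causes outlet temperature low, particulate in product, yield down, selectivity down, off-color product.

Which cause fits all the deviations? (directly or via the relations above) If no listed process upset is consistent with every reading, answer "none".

Checking each candidate against the observations:
(A) reactor fouling — pressure fluctuation match; outlet temperature low match; off-color product match; selectivity down match (by outlet temperature low → selectivity down); particulate in product match
(B) control-valve stiction — pressure fluctuation match; outlet temperature low miss; off-color product match; selectivity down miss; particulate in product miss
(C) filter breakthrough — does not account for particulate in product
(D) pump cavitation — pressure fluctuation miss; outlet temperature low miss; off-color product match; selectivity down match; particulate in product miss
(E) heat-exchanger scaling — does not account for pressure fluctuation
(A) is the only candidate with no mismatches.

A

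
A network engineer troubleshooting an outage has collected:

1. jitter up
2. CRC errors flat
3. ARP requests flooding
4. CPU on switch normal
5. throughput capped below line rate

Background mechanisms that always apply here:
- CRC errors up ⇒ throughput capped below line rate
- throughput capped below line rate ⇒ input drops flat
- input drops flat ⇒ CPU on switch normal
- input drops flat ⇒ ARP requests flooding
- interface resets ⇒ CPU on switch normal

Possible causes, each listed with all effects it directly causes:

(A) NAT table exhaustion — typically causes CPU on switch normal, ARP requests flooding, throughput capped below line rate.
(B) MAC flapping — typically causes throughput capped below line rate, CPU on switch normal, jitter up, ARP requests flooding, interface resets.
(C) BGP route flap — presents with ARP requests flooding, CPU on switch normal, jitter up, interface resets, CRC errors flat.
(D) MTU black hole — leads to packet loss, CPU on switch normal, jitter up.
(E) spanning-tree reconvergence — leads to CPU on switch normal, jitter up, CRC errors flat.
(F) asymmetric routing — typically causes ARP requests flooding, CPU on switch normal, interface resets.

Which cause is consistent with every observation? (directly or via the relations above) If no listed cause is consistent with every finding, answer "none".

For each candidate, compare predicted effects to what was observed:
(A) NAT table exhaustion — jitter up miss; CRC errors flat miss; ARP requests flooding match; CPU on switch normal match; throughput capped below line rate match
(B) MAC flapping — does not account for CRC errors flat
(C) BGP route flap — jitter up match; CRC errors flat match; ARP requests flooding match; CPU on switch normal match; throughput capped below line rate miss
(D) MTU black hole — does not account for CRC errors flat, ARP requests flooding, throughput capped below line rate
(E) spanning-tree reconvergence — jitter up match; CRC errors flat match; ARP requests flooding miss; CPU on switch normal match; throughput capped below line rate miss
(F) asymmetric routing — jitter up miss; CRC errors flat miss; ARP requests flooding match; CPU on switch normal match; throughput capped below line rate miss
None of the listed candidates fits everything.

none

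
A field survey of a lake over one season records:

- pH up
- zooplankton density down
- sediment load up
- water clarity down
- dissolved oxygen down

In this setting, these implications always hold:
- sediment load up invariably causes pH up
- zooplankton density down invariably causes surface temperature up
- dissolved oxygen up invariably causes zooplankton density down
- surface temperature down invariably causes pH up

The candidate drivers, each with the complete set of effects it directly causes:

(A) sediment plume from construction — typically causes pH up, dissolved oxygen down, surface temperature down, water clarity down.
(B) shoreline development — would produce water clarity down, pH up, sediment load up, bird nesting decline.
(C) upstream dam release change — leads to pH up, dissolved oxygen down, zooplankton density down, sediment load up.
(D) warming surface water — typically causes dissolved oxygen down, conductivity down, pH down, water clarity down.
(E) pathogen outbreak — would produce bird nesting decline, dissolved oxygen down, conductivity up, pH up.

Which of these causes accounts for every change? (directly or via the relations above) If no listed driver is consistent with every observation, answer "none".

none

Checking each candidate against the observations:
(A) sediment plume from construction — pH up +; zooplankton density down -; sediment load up -; water clarity down +; dissolved oxygen down +
(B) shoreline development — pH up +; zooplankton density down -; sediment load up +; water clarity down +; dissolved oxygen down -
(C) upstream dam release change — does not account for water clarity down
(D) warming surface water — fails on pH up, zooplankton density down, sediment load up (predicts pH down, not pH up)
(E) pathogen outbreak — pH up +; zooplankton density down -; sediment load up -; water clarity down -; dissolved oxygen down +
Every candidate fails on at least one observation.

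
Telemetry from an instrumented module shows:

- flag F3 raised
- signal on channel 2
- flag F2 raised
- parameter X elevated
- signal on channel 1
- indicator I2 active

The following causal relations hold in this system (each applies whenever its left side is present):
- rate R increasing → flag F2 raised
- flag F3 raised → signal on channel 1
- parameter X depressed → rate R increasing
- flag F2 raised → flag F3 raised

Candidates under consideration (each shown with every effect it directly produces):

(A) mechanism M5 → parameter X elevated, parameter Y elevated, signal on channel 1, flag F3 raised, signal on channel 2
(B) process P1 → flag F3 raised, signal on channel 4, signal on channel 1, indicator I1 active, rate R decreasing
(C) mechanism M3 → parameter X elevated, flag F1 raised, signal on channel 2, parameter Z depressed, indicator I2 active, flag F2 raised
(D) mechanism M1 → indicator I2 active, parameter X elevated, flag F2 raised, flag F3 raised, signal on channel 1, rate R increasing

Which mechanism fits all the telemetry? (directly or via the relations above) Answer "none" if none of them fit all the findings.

Testing each hypothesis:
(A) mechanism M5 — does not account for flag F2 raised, indicator I2 active
(B) process P1 — does not account for signal on channel 2, flag F2 raised, parameter X elevated, indicator I2 active
(C) mechanism M3 — flag F3 raised + (by flag F2 raised → flag F3 raised); signal on channel 2 +; flag F2 raised +; parameter X elevated +; signal on channel 1 + (by flag F2 raised → flag F3 raised → signal on channel 1); indicator I2 active +
(D) mechanism M1 — flag F3 raised +; signal on channel 2 -; flag F2 raised +; parameter X elevated +; signal on channel 1 +; indicator I2 active +
(C) alone accounts for all the evidence.

C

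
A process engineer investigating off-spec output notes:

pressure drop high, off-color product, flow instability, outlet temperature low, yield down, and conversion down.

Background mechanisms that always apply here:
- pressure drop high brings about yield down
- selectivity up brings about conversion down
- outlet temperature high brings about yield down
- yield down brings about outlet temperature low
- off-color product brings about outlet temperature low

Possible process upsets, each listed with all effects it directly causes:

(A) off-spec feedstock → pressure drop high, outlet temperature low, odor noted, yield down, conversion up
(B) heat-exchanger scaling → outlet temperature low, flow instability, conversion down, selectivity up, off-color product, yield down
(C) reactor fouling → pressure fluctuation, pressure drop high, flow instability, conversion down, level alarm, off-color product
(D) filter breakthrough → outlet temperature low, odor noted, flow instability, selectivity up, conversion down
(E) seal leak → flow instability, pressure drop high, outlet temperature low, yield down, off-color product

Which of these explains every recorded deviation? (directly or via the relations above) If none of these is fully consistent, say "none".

C

For each candidate, compare predicted effects to what was observed:
(A) off-spec feedstock — fails on off-color product, flow instability, conversion down (predicts conversion up, not conversion down)
(B) heat-exchanger scaling — pressure drop high NO; off-color product yes; flow instability yes; outlet temperature low yes; yield down yes; conversion down yes
(C) reactor fouling — pressure drop high yes; off-color product yes; flow instability yes; outlet temperature low yes (by off-color product → outlet temperature low); yield down yes (by pressure drop high → yield down); conversion down yes
(D) filter breakthrough — pressure drop high NO; off-color product NO; flow instability yes; outlet temperature low yes; yield down NO; conversion down yes
(E) seal leak — pressure drop high yes; off-color product yes; flow instability yes; outlet temperature low yes; yield down yes; conversion down NO
(C) alone accounts for all the evidence.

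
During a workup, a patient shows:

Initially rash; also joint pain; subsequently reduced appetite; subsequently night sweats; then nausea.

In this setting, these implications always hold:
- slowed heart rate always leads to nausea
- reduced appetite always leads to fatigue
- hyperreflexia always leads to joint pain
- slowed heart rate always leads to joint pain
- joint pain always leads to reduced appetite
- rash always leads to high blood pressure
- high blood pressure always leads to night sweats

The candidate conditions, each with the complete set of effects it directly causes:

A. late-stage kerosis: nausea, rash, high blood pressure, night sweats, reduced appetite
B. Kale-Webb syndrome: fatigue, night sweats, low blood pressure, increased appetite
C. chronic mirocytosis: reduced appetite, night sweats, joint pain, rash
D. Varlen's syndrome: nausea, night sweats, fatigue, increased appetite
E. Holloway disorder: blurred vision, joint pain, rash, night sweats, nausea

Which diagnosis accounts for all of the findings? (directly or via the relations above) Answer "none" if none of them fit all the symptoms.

E

Checking each candidate against the observations:
(A) late-stage kerosis — rash yes; joint pain NO; reduced appetite yes; night sweats yes; nausea yes
(B) Kale-Webb syndrome — rash NO; joint pain NO; reduced appetite NO; night sweats yes; nausea NO
(C) chronic mirocytosis — rash yes; joint pain yes; reduced appetite yes; night sweats yes; nausea NO
(D) Varlen's syndrome — fails on rash, joint pain, reduced appetite (predicts increased appetite, not reduced appetite)
(E) Holloway disorder — rash yes; joint pain yes; reduced appetite yes (through joint pain → reduced appetite); night sweats yes; nausea yes
Only (E) is consistent with every observation.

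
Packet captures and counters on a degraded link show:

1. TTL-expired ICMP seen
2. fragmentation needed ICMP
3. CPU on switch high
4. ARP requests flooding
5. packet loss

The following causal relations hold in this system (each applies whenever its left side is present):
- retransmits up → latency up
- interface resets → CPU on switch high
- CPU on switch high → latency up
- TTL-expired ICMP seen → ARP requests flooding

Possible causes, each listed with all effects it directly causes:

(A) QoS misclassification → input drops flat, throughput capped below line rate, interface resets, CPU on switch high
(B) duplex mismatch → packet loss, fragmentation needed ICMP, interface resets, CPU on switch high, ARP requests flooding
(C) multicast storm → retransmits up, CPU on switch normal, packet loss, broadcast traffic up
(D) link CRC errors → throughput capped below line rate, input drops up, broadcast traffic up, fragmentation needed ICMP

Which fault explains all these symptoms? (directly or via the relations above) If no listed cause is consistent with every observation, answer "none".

none

Testing each hypothesis:
(A) QoS misclassification — does not account for TTL-expired ICMP seen, fragmentation needed ICMP, ARP requests flooding, packet loss
(B) duplex mismatch — TTL-expired ICMP seen miss; fragmentation needed ICMP match; CPU on switch high match; ARP requests flooding match; packet loss match
(C) multicast storm — TTL-expired ICMP seen miss; fragmentation needed ICMP miss; CPU on switch high miss; ARP requests flooding miss; packet loss match
(D) link CRC errors — TTL-expired ICMP seen miss; fragmentation needed ICMP match; CPU on switch high miss; ARP requests flooding miss; packet loss miss
Every candidate fails on at least one observation.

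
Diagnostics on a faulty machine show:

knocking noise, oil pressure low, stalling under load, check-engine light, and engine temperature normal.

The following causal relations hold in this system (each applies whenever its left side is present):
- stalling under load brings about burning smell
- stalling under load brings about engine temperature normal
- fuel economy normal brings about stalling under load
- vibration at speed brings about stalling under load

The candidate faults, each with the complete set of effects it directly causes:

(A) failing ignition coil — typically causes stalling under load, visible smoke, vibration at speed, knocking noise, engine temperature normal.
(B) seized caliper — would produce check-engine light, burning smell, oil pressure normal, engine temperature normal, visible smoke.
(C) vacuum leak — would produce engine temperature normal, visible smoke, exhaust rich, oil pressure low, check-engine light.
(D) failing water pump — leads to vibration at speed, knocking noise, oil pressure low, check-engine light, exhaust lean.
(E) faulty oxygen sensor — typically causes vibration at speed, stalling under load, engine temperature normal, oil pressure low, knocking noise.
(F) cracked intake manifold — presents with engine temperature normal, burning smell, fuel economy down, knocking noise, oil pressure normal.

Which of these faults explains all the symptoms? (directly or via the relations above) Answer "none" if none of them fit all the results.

Per-candidate check:
(A) failing ignition coil — knocking noise +; oil pressure low -; stalling under load +; check-engine light -; engine temperature normal +
(B) seized caliper — knocking noise -; oil pressure low -; stalling under load -; check-engine light +; engine temperature normal +
(C) vacuum leak — does not account for knocking noise, stalling under load
(D) failing water pump — knocking noise +; oil pressure low +; stalling under load + (through vibration at speed → stalling under load); check-engine light +; engine temperature normal + (through vibration at speed → stalling under load → engine temperature normal)
(E) faulty oxygen sensor — does not account for check-engine light
(F) cracked intake manifold — knocking noise +; oil pressure low -; stalling under load -; check-engine light -; engine temperature normal +
(D) is the only candidate with no mismatches.

D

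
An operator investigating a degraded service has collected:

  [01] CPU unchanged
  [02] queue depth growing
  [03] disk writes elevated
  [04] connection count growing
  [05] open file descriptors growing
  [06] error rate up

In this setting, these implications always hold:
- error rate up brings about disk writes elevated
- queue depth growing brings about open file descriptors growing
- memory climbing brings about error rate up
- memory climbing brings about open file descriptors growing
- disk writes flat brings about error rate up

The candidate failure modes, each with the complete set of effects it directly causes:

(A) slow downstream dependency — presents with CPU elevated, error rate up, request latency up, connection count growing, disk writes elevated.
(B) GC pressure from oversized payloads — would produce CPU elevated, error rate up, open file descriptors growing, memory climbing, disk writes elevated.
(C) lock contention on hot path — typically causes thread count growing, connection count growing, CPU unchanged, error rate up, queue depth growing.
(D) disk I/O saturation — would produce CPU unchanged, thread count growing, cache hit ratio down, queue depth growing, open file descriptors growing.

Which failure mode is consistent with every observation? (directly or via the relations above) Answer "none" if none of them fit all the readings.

C

For each candidate, compare predicted effects to what was observed:
(A) slow downstream dependency — CPU unchanged -; queue depth growing -; disk writes elevated +; connection count growing +; open file descriptors growing -; error rate up +
(B) GC pressure from oversized payloads — fails on CPU unchanged, queue depth growing, connection count growing (predicts CPU elevated, not CPU unchanged)
(C) lock contention on hot path — accounts for every observation (disk writes elevated through error rate up → disk writes elevated)
(D) disk I/O saturation — does not account for disk writes elevated, connection count growing, error rate up
(C) is the only candidate with no mismatches.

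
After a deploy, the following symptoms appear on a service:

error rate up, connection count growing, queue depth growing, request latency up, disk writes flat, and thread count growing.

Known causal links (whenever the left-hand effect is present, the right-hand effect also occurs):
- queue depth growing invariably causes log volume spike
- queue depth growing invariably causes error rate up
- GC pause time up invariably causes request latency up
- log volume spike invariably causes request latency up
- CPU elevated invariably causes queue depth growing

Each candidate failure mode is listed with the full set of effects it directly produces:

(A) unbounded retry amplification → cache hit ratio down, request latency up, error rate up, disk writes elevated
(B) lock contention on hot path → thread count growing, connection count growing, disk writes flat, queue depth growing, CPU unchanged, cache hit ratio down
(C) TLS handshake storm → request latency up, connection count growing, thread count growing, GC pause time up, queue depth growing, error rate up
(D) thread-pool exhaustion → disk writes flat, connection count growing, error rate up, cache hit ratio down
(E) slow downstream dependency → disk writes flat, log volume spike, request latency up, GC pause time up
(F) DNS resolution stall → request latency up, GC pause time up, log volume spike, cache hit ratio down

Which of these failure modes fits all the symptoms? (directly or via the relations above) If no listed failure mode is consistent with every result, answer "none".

Checking each candidate against the observations:
(A) unbounded retry amplification — fails on connection count growing, queue depth growing, disk writes flat, thread count growing (predicts disk writes elevated, not disk writes flat)
(B) lock contention on hot path — accounts for every observation (error rate up by queue depth growing → error rate up)
(C) TLS handshake storm — error rate up +; connection count growing +; queue depth growing +; request latency up +; disk writes flat -; thread count growing +
(D) thread-pool exhaustion — error rate up +; connection count growing +; queue depth growing -; request latency up -; disk writes flat +; thread count growing -
(E) slow downstream dependency — error rate up -; connection count growing -; queue depth growing -; request latency up +; disk writes flat +; thread count growing -
(F) DNS resolution stall — does not account for error rate up, connection count growing, queue depth growing, disk writes flat, thread count growing
(B) alone accounts for all the evidence.

B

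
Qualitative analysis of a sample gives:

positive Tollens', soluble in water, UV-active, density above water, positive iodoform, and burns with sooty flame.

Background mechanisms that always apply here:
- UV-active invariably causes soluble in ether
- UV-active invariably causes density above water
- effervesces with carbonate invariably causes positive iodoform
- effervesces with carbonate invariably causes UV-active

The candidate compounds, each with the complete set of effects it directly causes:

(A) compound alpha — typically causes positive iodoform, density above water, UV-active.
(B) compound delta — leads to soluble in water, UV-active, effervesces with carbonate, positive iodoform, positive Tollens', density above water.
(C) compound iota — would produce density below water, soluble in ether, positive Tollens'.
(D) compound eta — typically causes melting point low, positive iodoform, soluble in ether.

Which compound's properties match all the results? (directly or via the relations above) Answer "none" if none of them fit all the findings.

Checking each candidate against the observations:
(A) compound alpha — positive Tollens' NO; soluble in water NO; UV-active yes; density above water yes; positive iodoform yes; burns with sooty flame NO
(B) compound delta — does not account for burns with sooty flame
(C) compound iota — positive Tollens' yes; soluble in water NO; UV-active NO; density above water NO; positive iodoform NO; burns with sooty flame NO
(D) compound eta — does not account for positive Tollens', soluble in water, UV-active, density above water, burns with sooty flame
Every candidate fails on at least one observation.

none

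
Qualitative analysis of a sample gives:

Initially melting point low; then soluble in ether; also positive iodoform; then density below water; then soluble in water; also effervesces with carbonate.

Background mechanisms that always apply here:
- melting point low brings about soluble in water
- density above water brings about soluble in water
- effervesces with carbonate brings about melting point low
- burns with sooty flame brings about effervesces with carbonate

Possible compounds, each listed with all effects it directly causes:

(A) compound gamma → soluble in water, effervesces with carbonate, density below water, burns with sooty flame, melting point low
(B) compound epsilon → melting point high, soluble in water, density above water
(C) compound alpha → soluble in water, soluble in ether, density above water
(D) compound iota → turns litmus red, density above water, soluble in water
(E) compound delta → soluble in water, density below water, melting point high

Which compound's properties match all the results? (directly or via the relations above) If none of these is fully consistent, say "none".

Testing each hypothesis:
(A) compound gamma — does not account for soluble in ether, positive iodoform
(B) compound epsilon — fails on melting point low, soluble in ether, positive iodoform, density below water, effervesces with carbonate (predicts melting point high, not melting point low; predicts density above water, not density below water)
(C) compound alpha — melting point low NO; soluble in ether yes; positive iodoform NO; density below water NO; soluble in water yes; effervesces with carbonate NO
(D) compound iota — melting point low NO; soluble in ether NO; positive iodoform NO; density below water NO; soluble in water yes; effervesces with carbonate NO
(E) compound delta — fails on melting point low, soluble in ether, positive iodoform, effervesces with carbonate (predicts melting point high, not melting point low)
None of the listed candidates fits everything.

none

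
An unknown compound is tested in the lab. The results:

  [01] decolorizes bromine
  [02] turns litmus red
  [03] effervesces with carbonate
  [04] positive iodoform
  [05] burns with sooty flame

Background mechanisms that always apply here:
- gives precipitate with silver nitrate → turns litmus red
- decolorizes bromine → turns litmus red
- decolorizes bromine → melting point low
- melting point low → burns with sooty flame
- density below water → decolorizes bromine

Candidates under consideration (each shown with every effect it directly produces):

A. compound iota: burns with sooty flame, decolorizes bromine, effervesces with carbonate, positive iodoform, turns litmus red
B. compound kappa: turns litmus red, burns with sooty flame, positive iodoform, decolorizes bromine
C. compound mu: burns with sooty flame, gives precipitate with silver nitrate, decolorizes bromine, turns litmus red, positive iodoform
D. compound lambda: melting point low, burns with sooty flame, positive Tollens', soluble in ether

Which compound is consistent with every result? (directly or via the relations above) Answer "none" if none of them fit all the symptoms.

Checking each candidate against the observations:
(A) compound iota — decolorizes bromine ✓; turns litmus red ✓; effervesces with carbonate ✓; positive iodoform ✓; burns with sooty flame ✓
(B) compound kappa — decolorizes bromine ✓; turns litmus red ✓; effervesces with carbonate ✗; positive iodoform ✓; burns with sooty flame ✓
(C) compound mu — does not account for effervesces with carbonate
(D) compound lambda — decolorizes bromine ✗; turns litmus red ✗; effervesces with carbonate ✗; positive iodoform ✗; burns with sooty flame ✓
(A) is the only candidate with no mismatches.

A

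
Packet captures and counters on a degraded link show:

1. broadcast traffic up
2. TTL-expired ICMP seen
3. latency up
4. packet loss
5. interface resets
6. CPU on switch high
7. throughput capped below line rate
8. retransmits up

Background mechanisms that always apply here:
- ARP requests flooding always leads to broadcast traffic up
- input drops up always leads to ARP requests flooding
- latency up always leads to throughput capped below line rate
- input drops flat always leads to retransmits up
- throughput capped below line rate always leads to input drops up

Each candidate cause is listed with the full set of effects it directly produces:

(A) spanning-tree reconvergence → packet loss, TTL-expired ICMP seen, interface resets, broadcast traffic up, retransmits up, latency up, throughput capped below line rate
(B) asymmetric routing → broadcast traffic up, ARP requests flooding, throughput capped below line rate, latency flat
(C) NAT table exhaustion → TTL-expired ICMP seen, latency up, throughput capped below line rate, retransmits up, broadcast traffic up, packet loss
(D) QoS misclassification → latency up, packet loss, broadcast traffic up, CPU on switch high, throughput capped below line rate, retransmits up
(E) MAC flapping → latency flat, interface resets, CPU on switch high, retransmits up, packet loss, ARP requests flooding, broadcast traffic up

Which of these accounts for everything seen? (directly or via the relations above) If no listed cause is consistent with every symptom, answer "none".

none

For each candidate, compare predicted effects to what was observed:
(A) spanning-tree reconvergence — broadcast traffic up +; TTL-expired ICMP seen +; latency up +; packet loss +; interface resets +; CPU on switch high -; throughput capped below line rate +; retransmits up +
(B) asymmetric routing — broadcast traffic up +; TTL-expired ICMP seen -; latency up -; packet loss -; interface resets -; CPU on switch high -; throughput capped below line rate +; retransmits up -
(C) NAT table exhaustion — broadcast traffic up +; TTL-expired ICMP seen +; latency up +; packet loss +; interface resets -; CPU on switch high -; throughput capped below line rate +; retransmits up +
(D) QoS misclassification — does not account for TTL-expired ICMP seen, interface resets
(E) MAC flapping — fails on TTL-expired ICMP seen, latency up, throughput capped below line rate (predicts latency flat, not latency up)
No candidate is consistent with all observations.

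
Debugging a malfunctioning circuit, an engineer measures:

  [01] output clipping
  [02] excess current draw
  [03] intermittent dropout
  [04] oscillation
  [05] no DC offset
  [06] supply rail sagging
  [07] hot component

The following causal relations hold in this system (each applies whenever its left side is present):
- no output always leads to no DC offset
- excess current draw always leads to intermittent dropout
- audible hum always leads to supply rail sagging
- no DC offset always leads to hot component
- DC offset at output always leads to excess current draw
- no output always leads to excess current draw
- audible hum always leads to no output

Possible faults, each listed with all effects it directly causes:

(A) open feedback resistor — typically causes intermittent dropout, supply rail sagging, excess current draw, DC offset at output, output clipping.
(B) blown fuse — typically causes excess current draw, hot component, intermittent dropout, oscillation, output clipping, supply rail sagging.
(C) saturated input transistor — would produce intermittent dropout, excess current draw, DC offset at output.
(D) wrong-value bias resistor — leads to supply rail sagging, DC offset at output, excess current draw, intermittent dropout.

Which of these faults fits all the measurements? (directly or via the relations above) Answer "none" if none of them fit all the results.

none

For each candidate, compare predicted effects to what was observed:
(A) open feedback resistor — output clipping ✓; excess current draw ✓; intermittent dropout ✓; oscillation ✗; no DC offset ✗; supply rail sagging ✓; hot component ✗
(B) blown fuse — output clipping ✓; excess current draw ✓; intermittent dropout ✓; oscillation ✓; no DC offset ✗; supply rail sagging ✓; hot component ✓
(C) saturated input transistor — output clipping ✗; excess current draw ✓; intermittent dropout ✓; oscillation ✗; no DC offset ✗; supply rail sagging ✗; hot component ✗
(D) wrong-value bias resistor — output clipping ✗; excess current draw ✓; intermittent dropout ✓; oscillation ✗; no DC offset ✗; supply rail sagging ✓; hot component ✗
None of the listed candidates fits everything.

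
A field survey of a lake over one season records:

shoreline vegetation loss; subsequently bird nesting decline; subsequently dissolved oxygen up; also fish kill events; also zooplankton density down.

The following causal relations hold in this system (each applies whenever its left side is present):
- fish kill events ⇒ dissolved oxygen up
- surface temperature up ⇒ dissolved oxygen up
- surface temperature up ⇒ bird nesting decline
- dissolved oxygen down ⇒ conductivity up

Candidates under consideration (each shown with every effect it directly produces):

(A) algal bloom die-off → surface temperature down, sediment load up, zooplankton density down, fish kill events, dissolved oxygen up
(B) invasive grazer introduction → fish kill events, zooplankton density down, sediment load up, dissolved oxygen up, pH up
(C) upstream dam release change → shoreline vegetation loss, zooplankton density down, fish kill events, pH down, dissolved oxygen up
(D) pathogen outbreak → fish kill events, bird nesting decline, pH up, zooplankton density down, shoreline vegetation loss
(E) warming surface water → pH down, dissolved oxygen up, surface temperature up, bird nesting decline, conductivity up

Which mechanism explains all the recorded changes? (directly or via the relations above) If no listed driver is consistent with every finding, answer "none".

D

Per-candidate check:
(A) algal bloom die-off — shoreline vegetation loss ✗; bird nesting decline ✗; dissolved oxygen up ✓; fish kill events ✓; zooplankton density down ✓
(B) invasive grazer introduction — does not account for shoreline vegetation loss, bird nesting decline
(C) upstream dam release change — shoreline vegetation loss ✓; bird nesting decline ✗; dissolved oxygen up ✓; fish kill events ✓; zooplankton density down ✓
(D) pathogen outbreak — accounts for every observation (dissolved oxygen up through fish kill events → dissolved oxygen up)
(E) warming surface water — does not account for shoreline vegetation loss, fish kill events, zooplankton density down
(D) is the only candidate with no mismatches.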